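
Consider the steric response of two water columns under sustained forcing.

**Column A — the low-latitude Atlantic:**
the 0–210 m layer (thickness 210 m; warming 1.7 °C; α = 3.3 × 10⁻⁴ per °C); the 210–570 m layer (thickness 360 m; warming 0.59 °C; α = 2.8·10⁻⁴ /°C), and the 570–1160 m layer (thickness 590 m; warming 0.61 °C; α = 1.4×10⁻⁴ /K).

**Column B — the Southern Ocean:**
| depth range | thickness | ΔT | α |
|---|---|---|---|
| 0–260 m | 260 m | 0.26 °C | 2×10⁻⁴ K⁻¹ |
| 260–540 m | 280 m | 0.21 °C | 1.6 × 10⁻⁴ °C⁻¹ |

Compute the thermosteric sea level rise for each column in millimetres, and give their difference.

Δh_A ≈ 230 mm, Δh_B ≈ 23 mm; difference ≈ 200 mm

A Layer 1: 1.7 × 210 × 3.3×10⁻⁴ = 0.11781 m
A 210–570 m: 360 × 2.8×10⁻⁴ × 0.59 = 0.059472 m
A 0.61 × 1.4×10⁻⁴ × 590 = 0.050386 m
A total: 0.227668 m
B Layer 1: 0.26 × 260 × 2×10⁻⁴ = 0.01352 m
B Layer 2: 1.6×10⁻⁴ × 280 × 0.21 = 0.009408 m
B total: 0.022928 m
Difference: 0.227668 − 0.022928 = 0.20474 m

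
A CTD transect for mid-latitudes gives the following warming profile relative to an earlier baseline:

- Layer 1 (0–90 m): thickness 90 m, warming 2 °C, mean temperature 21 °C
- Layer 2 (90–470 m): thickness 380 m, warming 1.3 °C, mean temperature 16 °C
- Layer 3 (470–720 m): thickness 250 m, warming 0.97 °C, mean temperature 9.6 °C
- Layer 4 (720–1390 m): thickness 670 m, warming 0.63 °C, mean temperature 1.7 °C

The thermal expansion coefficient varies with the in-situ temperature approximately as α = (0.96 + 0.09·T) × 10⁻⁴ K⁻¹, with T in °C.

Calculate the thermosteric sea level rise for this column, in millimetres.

260 mm

Layer 1: α = (0.96 + 0.09×21)×10⁻⁴ = 2.85×10⁻⁴ K⁻¹
Layer 2: α = (0.96 + 0.09×16)×10⁻⁴ = 2.4×10⁻⁴ K⁻¹
Layer 3: α = (0.96 + 0.09×9.6)×10⁻⁴ = 1.824×10⁻⁴ K⁻¹
Layer 4: α = (0.96 + 0.09×1.7)×10⁻⁴ = 1.113×10⁻⁴ K⁻¹
Layer 1: 2 × 90 × 2.85×10⁻⁴ = 0.05130 m
1.3 × 380 × 2.4×10⁻⁴ = 0.11856 m
470–720 m: 0.97 × 250 × 1.824×10⁻⁴ = 0.044232 m
0.63 × 670 × 1.113×10⁻⁴ = 0.04697973 m
Δh = 0.05130 + 0.11856 + 0.044232 + 0.04697973 = 0.26107173 m ≈ 260 mm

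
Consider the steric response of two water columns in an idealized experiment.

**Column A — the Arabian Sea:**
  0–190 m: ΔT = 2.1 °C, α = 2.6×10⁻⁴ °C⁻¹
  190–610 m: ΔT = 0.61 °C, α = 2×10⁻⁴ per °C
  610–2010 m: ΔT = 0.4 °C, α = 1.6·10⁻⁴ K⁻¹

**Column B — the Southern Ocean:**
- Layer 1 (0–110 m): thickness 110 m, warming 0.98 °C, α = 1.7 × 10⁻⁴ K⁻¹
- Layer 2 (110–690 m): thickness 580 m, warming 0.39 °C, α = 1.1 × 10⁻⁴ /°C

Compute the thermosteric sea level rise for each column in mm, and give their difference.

A 2.6×10⁻⁴ × 2.1 × 190 = 0.10374 m
A Layer 2: 0.61 × 420 × 2×10⁻⁴ = 0.05124 m
A 610–2010 m: 1400 × 0.4 × 1.6×10⁻⁴ = 0.08960 m
A total: 0.24458 m
B 0–110 m: 1.7×10⁻⁴ × 110 × 0.98 = 0.018326 m
B 580 × 0.39 × 1.1×10⁻⁴ = 0.024882 m
B total: 0.043208 m
Difference: 0.24458 − 0.043208 = 0.201372 m

A: 245 mm; B: 43.2 mm; difference 201 mm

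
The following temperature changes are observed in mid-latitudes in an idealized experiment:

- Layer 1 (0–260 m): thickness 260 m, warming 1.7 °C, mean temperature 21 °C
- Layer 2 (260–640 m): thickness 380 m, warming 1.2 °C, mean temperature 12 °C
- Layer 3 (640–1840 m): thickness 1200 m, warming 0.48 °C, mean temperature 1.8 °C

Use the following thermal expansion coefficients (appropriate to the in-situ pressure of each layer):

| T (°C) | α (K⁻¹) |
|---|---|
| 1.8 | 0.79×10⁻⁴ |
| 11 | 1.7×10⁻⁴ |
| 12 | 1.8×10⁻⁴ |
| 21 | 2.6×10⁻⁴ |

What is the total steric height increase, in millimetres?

243 mm of thermosteric rise

Layer 1 at 21 °C → α = 2.6×10⁻⁴ K⁻¹
Layer 2 at 12 °C → α = 1.8×10⁻⁴ K⁻¹
Layer 3 at 1.8 °C → α = 0.79×10⁻⁴ K⁻¹
1.7 × 260 × 2.6×10⁻⁴ = 0.11492 m
Layer 2: 1.8×10⁻⁴ × 380 × 1.2 = 0.08208 m
640–1840 m: 0.48 × 1200 × 0.79×10⁻⁴ = 0.045504 m
Δh = 0.11492 + 0.08208 + 0.045504 = 0.242504 m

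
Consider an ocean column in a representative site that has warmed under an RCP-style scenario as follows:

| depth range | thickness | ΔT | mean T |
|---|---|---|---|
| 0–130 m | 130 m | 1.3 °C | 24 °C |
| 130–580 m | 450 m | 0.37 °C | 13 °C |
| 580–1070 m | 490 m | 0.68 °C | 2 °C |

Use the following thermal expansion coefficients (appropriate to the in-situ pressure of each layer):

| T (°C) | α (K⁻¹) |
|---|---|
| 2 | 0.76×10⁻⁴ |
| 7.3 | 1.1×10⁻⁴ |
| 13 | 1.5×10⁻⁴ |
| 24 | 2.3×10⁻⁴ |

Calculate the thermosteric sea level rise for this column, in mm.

Layer 1 at 24 °C → α = 2.3×10⁻⁴ K⁻¹
Layer 2 at 13 °C → α = 1.5×10⁻⁴ K⁻¹
Layer 3 at 2 °C → α = 0.76×10⁻⁴ K⁻¹
130 × 1.3 × 2.3×10⁻⁴ = 0.03887 m
1.5×10⁻⁴ × 450 × 0.37 = 0.024975 m
0.76×10⁻⁴ × 490 × 0.68 = 0.0253232 m
Δh = 0.03887 + 0.024975 + 0.0253232 = 0.0891682 m

89.2 mm of thermosteric rise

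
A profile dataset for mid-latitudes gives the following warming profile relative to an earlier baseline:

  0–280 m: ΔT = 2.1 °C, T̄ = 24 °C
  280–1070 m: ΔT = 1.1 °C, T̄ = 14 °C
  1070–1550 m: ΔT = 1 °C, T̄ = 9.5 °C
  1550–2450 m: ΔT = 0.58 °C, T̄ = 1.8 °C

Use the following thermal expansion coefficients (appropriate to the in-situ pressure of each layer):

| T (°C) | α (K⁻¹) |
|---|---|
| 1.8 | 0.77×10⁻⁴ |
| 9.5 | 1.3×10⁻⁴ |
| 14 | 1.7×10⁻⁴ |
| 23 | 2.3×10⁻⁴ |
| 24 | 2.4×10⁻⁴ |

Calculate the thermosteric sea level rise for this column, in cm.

Layer 1 at 24 °C → α = 2.4×10⁻⁴ K⁻¹
Layer 2 at 14 °C → α = 1.7×10⁻⁴ K⁻¹
Layer 3 at 9.5 °C → α = 1.3×10⁻⁴ K⁻¹
Layer 4 at 1.8 °C → α = 0.77×10⁻⁴ K⁻¹
2.4×10⁻⁴ × 2.1 × 280 = 0.14112 m
790 × 1.1 × 1.7×10⁻⁴ = 0.14773 m
480 × 1.3×10⁻⁴ × 1 = 0.06240 m
Layer 4: 0.58 × 0.77×10⁻⁴ × 900 = 0.040194 m
Δh = 0.14112 + 0.14773 + 0.06240 + 0.040194 = 0.391444 m

39.1 cm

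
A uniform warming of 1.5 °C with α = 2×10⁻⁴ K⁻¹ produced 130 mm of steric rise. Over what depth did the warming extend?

430 m

H = Δh/(αΔT) = 0.13 / (2×10⁻⁴ × 1.5) ≈ 433.3 m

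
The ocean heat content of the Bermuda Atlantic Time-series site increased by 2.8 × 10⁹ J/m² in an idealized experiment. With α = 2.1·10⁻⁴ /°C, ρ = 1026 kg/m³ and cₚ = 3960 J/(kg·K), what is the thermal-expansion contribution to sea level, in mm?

Δh = αQ/(ρcₚ) = 2.1×10⁻⁴ × 2.8×10⁹ / (1026 × 3960) ≈ 0.14472 m

about 140 mm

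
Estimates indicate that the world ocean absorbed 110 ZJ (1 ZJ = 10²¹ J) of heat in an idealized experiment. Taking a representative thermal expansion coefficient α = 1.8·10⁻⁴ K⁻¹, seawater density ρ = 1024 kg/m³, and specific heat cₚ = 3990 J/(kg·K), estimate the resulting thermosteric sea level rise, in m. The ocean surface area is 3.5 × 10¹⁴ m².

0.0138 m

Per unit area: Q = 110×10²¹ / (3.5×10¹⁴) ≈ 3.143×10⁸ J/m²
Δh = αQ/(ρcₚ) = 1.8×10⁻⁴ × 3.143×10⁸ / (1024 × 3990) ≈ 0.013847 m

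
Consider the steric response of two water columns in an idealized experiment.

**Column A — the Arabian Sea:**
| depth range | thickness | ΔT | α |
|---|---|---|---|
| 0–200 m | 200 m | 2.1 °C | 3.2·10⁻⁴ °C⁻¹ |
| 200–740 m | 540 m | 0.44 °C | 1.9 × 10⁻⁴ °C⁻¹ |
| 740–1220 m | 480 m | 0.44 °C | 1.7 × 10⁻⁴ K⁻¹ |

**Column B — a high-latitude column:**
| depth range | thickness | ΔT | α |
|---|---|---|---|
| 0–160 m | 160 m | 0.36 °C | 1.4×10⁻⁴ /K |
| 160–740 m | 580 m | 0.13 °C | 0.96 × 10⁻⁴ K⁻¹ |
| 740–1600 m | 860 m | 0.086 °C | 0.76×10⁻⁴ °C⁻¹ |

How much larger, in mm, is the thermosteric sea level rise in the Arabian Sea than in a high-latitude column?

195 mm larger

A Layer 1: 3.2×10⁻⁴ × 200 × 2.1 = 0.13440 m
A 0.44 × 540 × 1.9×10⁻⁴ = 0.045144 m
A 480 × 1.7×10⁻⁴ × 0.44 = 0.035904 m
A total: 0.215448 m
B Layer 1: 1.4×10⁻⁴ × 160 × 0.36 = 0.008064 m
B 160–740 m: 0.13 × 0.96×10⁻⁴ × 580 = 0.0072384 m
B Layer 3: 0.76×10⁻⁴ × 860 × 0.086 = 0.00562096 m
B total: 0.02092336 m
Difference: 0.215448 − 0.02092336 = 0.19452464 m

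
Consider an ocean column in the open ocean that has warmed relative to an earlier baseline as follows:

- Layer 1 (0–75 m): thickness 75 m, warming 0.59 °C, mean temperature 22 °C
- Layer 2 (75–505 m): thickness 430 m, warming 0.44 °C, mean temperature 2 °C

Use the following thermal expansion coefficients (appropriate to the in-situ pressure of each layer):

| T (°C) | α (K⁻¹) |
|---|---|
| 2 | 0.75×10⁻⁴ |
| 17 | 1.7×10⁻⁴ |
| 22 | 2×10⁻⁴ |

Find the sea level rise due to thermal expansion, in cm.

about 2.30 cm

Layer 1 at 22 °C → α = 2×10⁻⁴ K⁻¹
Layer 2 at 2 °C → α = 0.75×10⁻⁴ K⁻¹
0.59 × 2×10⁻⁴ × 75 = 0.00885 m
75–505 m: 430 × 0.75×10⁻⁴ × 0.44 = 0.01419 m
Δh = 0.00885 + 0.01419 = 0.02304 m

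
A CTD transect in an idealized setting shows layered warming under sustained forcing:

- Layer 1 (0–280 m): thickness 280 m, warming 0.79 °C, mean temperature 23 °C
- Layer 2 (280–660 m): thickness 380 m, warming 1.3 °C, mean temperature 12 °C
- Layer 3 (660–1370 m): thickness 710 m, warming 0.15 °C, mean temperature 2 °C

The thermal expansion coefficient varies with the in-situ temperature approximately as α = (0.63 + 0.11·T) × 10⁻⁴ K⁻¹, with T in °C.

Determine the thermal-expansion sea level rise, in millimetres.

175 mm of thermosteric rise

Layer 1: α = (0.63 + 0.11×23)×10⁻⁴ = 3.16×10⁻⁴ K⁻¹
Layer 2: α = (0.63 + 0.11×12)×10⁻⁴ = 1.95×10⁻⁴ K⁻¹
Layer 3: α = (0.63 + 0.11×2)×10⁻⁴ = 0.85×10⁻⁴ K⁻¹
Layer 1: 0.79 × 280 × 3.16×10⁻⁴ = 0.0698992 m
Layer 2: 380 × 1.3 × 1.95×10⁻⁴ = 0.09633 m
660–1370 m: 0.85×10⁻⁴ × 0.15 × 710 = 0.0090525 m
Δh = 0.0698992 + 0.09633 + 0.0090525 = 0.1752817 m ≈ 175 mm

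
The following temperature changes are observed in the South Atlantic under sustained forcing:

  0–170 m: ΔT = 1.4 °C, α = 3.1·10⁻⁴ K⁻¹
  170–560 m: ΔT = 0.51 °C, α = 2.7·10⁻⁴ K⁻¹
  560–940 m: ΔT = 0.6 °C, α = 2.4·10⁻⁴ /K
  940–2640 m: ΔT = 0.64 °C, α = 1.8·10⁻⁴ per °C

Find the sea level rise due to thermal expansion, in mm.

378 mm

0–170 m: 170 × 1.4 × 3.1×10⁻⁴ = 0.07378 m
170–560 m: 390 × 0.51 × 2.7×10⁻⁴ = 0.053703 m
560–940 m: 380 × 2.4×10⁻⁴ × 0.6 = 0.05472 m
Layer 4: 0.64 × 1700 × 1.8×10⁻⁴ = 0.19584 m
Δh = 0.07378 + 0.053703 + 0.05472 + 0.19584 = 0.378043 m ≈ 378 mm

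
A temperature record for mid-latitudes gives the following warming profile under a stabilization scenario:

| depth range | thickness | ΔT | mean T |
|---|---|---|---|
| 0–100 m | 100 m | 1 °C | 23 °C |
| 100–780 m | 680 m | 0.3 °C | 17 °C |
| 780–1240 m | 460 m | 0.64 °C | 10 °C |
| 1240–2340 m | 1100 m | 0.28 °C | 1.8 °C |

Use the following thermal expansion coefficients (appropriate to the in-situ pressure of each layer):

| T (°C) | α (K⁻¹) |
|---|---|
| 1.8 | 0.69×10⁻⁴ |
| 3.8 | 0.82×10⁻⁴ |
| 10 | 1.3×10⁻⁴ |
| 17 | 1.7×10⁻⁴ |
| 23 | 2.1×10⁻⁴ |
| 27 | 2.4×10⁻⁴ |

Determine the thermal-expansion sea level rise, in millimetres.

115 mm of thermosteric rise

Layer 1 at 23 °C → α = 2.1×10⁻⁴ K⁻¹
Layer 2 at 17 °C → α = 1.7×10⁻⁴ K⁻¹
Layer 3 at 10 °C → α = 1.3×10⁻⁴ K⁻¹
Layer 4 at 1.8 °C → α = 0.69×10⁻⁴ K⁻¹
2.1×10⁻⁴ × 1 × 100 = 0.02100 m
Layer 2: 680 × 0.3 × 1.7×10⁻⁴ = 0.03468 m
Layer 3: 1.3×10⁻⁴ × 0.64 × 460 = 0.038272 m
Layer 4: 1100 × 0.69×10⁻⁴ × 0.28 = 0.021252 m
Δh = 0.02100 + 0.03468 + 0.038272 + 0.021252 = 0.115204 m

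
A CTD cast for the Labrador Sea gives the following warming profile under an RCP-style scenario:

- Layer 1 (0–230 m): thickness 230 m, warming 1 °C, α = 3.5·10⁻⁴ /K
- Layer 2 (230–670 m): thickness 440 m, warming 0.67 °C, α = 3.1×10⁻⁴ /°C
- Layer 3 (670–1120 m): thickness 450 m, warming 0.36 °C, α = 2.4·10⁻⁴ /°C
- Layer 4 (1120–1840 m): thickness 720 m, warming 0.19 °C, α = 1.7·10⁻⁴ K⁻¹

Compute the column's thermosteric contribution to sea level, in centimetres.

Δh = 23.4 cm

230 × 3.5×10⁻⁴ × 1 = 0.08050 m
Layer 2: 0.67 × 440 × 3.1×10⁻⁴ = 0.091388 m
Layer 3: 450 × 0.36 × 2.4×10⁻⁴ = 0.03888 m
1120–1840 m: 1.7×10⁻⁴ × 0.19 × 720 = 0.023256 m
Δh = 0.08050 + 0.091388 + 0.03888 + 0.023256 = 0.234024 m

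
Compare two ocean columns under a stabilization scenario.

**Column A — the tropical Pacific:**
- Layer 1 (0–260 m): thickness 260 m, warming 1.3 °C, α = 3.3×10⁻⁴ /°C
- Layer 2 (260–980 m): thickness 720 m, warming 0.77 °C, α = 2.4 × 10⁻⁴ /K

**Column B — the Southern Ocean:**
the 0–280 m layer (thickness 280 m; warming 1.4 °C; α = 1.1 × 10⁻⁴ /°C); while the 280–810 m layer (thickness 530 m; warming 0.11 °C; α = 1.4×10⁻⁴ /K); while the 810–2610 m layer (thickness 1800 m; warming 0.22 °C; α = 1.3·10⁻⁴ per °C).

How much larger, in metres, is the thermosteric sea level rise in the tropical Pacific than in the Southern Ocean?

A Layer 1: 3.3×10⁻⁴ × 260 × 1.3 = 0.11154 m
A Layer 2: 720 × 2.4×10⁻⁴ × 0.77 = 0.133056 m
A total: 0.244596 m
B 1.4 × 1.1×10⁻⁴ × 280 = 0.04312 m
B 280–810 m: 1.4×10⁻⁴ × 0.11 × 530 = 0.008162 m
B Layer 3: 1.3×10⁻⁴ × 1800 × 0.22 = 0.05148 m
B total: 0.102762 m
Difference: 0.244596 − 0.102762 = 0.141834 m

0.14 m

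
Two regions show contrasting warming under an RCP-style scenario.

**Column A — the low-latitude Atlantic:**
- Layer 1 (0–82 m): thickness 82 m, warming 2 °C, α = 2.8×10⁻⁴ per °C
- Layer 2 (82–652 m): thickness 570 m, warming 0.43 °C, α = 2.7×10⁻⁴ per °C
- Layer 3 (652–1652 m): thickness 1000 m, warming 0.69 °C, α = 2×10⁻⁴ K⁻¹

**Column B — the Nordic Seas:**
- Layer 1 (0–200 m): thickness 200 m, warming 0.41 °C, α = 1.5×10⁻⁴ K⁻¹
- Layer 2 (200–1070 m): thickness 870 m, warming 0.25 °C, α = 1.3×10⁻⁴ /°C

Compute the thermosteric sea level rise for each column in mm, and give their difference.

A Layer 1: 82 × 2.8×10⁻⁴ × 2 = 0.04592 m
A Layer 2: 570 × 0.43 × 2.7×10⁻⁴ = 0.066177 m
A 2×10⁻⁴ × 0.69 × 1000 = 0.13800 m
A total: 0.250097 m
B Layer 1: 0.41 × 200 × 1.5×10⁻⁴ = 0.01230 m
B 200–1070 m: 1.3×10⁻⁴ × 870 × 0.25 = 0.028275 m
B total: 0.040575 m
Difference: 0.250097 − 0.040575 = 0.209522 m

Δh_A ≈ 250 mm, Δh_B ≈ 40.6 mm; difference ≈ 210 mm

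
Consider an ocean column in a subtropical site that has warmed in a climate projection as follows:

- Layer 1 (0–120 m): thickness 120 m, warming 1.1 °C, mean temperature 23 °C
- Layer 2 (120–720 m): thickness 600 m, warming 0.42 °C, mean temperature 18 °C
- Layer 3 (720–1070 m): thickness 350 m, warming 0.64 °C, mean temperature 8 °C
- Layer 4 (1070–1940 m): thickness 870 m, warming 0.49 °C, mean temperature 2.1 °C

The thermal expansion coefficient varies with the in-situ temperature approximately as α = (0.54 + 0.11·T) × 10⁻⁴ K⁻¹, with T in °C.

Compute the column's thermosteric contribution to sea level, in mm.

Layer 1: α = (0.54 + 0.11×23)×10⁻⁴ = 3.07×10⁻⁴ K⁻¹
Layer 2: α = (0.54 + 0.11×18)×10⁻⁴ = 2.52×10⁻⁴ K⁻¹
Layer 3: α = (0.54 + 0.11×8)×10⁻⁴ = 1.42×10⁻⁴ K⁻¹
Layer 4: α = (0.54 + 0.11×2.1)×10⁻⁴ = 0.771×10⁻⁴ K⁻¹
3.07×10⁻⁴ × 1.1 × 120 = 0.040524 m
0.42 × 600 × 2.52×10⁻⁴ = 0.063504 m
720–1070 m: 0.64 × 1.42×10⁻⁴ × 350 = 0.031808 m
1070–1940 m: 0.771×10⁻⁴ × 0.49 × 870 = 0.03286773 m
Δh = 0.040524 + 0.063504 + 0.031808 + 0.03286773 = 0.16870373 m

Δh = 170 mm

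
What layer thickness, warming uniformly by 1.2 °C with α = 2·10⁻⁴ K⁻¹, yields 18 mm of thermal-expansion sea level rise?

75.0 m

H = Δh/(αΔT) = 0.018 / (2×10⁻⁴ × 1.2) = 75.00 m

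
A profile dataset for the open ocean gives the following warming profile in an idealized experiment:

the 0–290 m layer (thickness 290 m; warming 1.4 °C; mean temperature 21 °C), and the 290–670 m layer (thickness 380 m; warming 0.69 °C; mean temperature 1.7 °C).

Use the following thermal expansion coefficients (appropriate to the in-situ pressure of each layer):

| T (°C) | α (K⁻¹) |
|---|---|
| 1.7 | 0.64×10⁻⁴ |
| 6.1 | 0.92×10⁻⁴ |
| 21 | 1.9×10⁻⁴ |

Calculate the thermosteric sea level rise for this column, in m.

Δh ≈ 0.0939 m

Layer 1 at 21 °C → α = 1.9×10⁻⁴ K⁻¹
Layer 2 at 1.7 °C → α = 0.64×10⁻⁴ K⁻¹
1.4 × 290 × 1.9×10⁻⁴ = 0.07714 m
380 × 0.64×10⁻⁴ × 0.69 = 0.0167808 m
Δh = 0.07714 + 0.0167808 = 0.0939208 m ≈ 0.0939 m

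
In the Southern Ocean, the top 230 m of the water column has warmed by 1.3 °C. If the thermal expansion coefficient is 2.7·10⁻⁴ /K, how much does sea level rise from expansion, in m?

0.0807 m

Δh = αΔT·H = 2.7×10⁻⁴ × 1.3 × 230 = 0.08073 m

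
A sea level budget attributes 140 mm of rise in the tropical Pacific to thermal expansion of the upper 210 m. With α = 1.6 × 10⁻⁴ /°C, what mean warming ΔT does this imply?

ΔT ≈ 4.17 °C

ΔT = Δh/(αH) = 0.14 / (1.6×10⁻⁴ × 210) ≈ 4.167 °C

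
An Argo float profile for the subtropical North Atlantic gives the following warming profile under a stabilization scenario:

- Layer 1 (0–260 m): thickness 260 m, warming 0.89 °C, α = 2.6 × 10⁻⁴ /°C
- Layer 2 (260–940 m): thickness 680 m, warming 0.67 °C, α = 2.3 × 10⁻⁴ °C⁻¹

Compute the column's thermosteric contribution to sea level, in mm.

0–260 m: 0.89 × 2.6×10⁻⁴ × 260 = 0.060164 m
Layer 2: 0.67 × 680 × 2.3×10⁻⁴ = 0.104788 m
Δh = 0.060164 + 0.104788 = 0.164952 m

160 mm of thermosteric rise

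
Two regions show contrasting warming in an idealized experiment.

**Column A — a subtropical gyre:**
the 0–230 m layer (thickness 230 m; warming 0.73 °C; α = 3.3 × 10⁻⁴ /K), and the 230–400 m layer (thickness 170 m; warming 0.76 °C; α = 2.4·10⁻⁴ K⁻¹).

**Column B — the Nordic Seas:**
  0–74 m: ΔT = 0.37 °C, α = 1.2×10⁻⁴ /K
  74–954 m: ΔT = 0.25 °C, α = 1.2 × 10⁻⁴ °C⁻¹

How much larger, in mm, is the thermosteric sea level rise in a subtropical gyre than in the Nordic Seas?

57 mm

A 0–230 m: 3.3×10⁻⁴ × 230 × 0.73 = 0.055407 m
A 0.76 × 2.4×10⁻⁴ × 170 = 0.031008 m
A total: 0.086415 m
B 0–74 m: 1.2×10⁻⁴ × 0.37 × 74 = 0.0032856 m
B 74–954 m: 880 × 1.2×10⁻⁴ × 0.25 = 0.02640 m
B total: 0.0296856 m
Difference: 0.086415 − 0.0296856 = 0.0567294 m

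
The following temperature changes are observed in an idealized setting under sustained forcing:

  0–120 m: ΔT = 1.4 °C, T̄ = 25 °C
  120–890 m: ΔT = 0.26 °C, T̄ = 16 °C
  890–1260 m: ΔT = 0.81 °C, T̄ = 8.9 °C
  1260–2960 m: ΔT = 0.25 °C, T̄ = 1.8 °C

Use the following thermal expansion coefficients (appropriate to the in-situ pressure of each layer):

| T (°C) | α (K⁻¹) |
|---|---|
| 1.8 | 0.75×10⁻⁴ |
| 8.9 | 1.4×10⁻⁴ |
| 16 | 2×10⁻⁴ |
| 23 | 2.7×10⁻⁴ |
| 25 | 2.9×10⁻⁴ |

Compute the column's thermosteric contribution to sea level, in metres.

Layer 1 at 25 °C → α = 2.9×10⁻⁴ K⁻¹
Layer 2 at 16 °C → α = 2×10⁻⁴ K⁻¹
Layer 3 at 8.9 °C → α = 1.4×10⁻⁴ K⁻¹
Layer 4 at 1.8 °C → α = 0.75×10⁻⁴ K⁻¹
120 × 2.9×10⁻⁴ × 1.4 = 0.04872 m
120–890 m: 0.26 × 770 × 2×10⁻⁴ = 0.04004 m
0.81 × 370 × 1.4×10⁻⁴ = 0.041958 m
0.25 × 0.75×10⁻⁴ × 1700 = 0.031875 m
Δh = 0.04872 + 0.04004 + 0.041958 + 0.031875 = 0.162593 m

about 0.163 m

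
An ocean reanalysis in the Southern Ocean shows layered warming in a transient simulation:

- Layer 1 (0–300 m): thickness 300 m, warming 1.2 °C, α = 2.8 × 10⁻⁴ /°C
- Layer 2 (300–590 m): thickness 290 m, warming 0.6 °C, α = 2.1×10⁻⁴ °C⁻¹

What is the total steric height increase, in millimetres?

0–300 m: 300 × 2.8×10⁻⁴ × 1.2 = 0.10080 m
Layer 2: 2.1×10⁻⁴ × 0.6 × 290 = 0.03654 m
Δh = 0.10080 + 0.03654 = 0.13734 m

about 137 mm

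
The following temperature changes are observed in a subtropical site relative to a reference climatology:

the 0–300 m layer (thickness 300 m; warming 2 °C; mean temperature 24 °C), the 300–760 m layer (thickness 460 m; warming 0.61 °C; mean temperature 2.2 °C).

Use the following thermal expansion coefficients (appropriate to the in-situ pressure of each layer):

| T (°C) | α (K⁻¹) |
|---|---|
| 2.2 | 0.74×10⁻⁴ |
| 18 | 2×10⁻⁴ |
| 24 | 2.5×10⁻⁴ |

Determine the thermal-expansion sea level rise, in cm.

about 17 cm

Layer 1 at 24 °C → α = 2.5×10⁻⁴ K⁻¹
Layer 2 at 2.2 °C → α = 0.74×10⁻⁴ K⁻¹
Layer 1: 2 × 300 × 2.5×10⁻⁴ = 0.15000 m
0.74×10⁻⁴ × 460 × 0.61 = 0.0207644 m
Δh = 0.15000 + 0.0207644 = 0.1707644 m ≈ 17 cm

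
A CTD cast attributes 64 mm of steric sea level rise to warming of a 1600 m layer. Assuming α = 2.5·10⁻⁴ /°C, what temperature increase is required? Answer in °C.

ΔT = Δh/(αH) = 0.064 / (2.5×10⁻⁴ × 1600) = 0.1600 °C

ΔT ≈ 0.160 °C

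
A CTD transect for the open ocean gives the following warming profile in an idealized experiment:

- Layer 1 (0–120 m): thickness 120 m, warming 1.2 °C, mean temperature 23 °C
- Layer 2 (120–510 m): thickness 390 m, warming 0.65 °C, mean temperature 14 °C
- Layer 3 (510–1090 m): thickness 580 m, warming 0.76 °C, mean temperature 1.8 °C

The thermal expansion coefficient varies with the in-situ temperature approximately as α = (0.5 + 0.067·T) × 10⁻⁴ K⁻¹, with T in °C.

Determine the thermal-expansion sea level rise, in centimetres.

9.3 cm of thermosteric rise

Layer 1: α = (0.5 + 0.067×23)×10⁻⁴ = 2.041×10⁻⁴ K⁻¹
Layer 2: α = (0.5 + 0.067×14)×10⁻⁴ = 1.438×10⁻⁴ K⁻¹
Layer 3: α = (0.5 + 0.067×1.8)×10⁻⁴ = 0.6206×10⁻⁴ K⁻¹
Layer 1: 2.041×10⁻⁴ × 120 × 1.2 = 0.0293904 m
120–510 m: 390 × 1.438×10⁻⁴ × 0.65 = 0.0364533 m
Layer 3: 0.6206×10⁻⁴ × 0.76 × 580 = 0.027356048 m
Δh = 0.0293904 + 0.0364533 + 0.027356048 = 0.093199748 m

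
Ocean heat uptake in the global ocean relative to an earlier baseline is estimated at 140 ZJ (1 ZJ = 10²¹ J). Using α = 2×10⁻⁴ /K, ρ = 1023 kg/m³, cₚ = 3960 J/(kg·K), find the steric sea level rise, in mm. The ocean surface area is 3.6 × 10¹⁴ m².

Per unit area: Q = 140×10²¹ / (3.6×10¹⁴) ≈ 3.889×10⁸ J/m²
Δh = αQ/(ρcₚ) = 2×10⁻⁴ × 3.889×10⁸ / (1023 × 3960) ≈ 0.01920 m

19.2 mm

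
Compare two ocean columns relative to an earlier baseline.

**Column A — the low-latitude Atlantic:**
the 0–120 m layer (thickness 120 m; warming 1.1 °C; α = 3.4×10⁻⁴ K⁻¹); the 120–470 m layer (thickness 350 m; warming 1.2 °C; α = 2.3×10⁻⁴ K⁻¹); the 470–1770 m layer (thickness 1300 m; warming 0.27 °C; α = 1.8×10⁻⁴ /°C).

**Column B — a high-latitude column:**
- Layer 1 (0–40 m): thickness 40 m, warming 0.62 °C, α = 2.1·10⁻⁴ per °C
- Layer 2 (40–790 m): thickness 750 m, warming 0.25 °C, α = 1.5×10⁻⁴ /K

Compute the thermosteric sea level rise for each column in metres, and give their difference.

A 1.1 × 3.4×10⁻⁴ × 120 = 0.04488 m
A Layer 2: 1.2 × 350 × 2.3×10⁻⁴ = 0.09660 m
A 0.27 × 1.8×10⁻⁴ × 1300 = 0.06318 m
A total: 0.20466 m
B Layer 1: 0.62 × 40 × 2.1×10⁻⁴ = 0.005208 m
B Layer 2: 0.25 × 1.5×10⁻⁴ × 750 = 0.028125 m
B total: 0.033333 m
Difference: 0.20466 − 0.033333 = 0.171327 m

A: 0.205 m; B: 0.0333 m; difference 0.171 m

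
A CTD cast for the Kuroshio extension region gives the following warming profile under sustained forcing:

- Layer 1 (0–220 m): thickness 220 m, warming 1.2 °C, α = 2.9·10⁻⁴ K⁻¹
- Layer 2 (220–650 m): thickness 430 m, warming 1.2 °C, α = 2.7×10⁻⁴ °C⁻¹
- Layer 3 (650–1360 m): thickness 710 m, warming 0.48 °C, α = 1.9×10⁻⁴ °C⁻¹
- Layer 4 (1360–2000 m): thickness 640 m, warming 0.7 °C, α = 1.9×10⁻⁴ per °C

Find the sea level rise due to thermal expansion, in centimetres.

Δh ≈ 37 cm

Layer 1: 1.2 × 2.9×10⁻⁴ × 220 = 0.07656 m
Layer 2: 1.2 × 430 × 2.7×10⁻⁴ = 0.13932 m
Layer 3: 710 × 0.48 × 1.9×10⁻⁴ = 0.064752 m
1360–2000 m: 1.9×10⁻⁴ × 640 × 0.7 = 0.08512 m
Δh = 0.07656 + 0.13932 + 0.064752 + 0.08512 = 0.365752 m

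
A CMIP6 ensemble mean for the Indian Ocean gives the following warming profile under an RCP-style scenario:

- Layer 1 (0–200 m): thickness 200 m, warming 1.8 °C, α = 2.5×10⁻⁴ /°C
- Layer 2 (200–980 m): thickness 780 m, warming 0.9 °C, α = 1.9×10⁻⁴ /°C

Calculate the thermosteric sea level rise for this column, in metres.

Layer 1: 200 × 2.5×10⁻⁴ × 1.8 = 0.09000 m
Layer 2: 780 × 1.9×10⁻⁴ × 0.9 = 0.13338 m
Δh = 0.09000 + 0.13338 = 0.22338 m ≈ 0.223 m

0.223 m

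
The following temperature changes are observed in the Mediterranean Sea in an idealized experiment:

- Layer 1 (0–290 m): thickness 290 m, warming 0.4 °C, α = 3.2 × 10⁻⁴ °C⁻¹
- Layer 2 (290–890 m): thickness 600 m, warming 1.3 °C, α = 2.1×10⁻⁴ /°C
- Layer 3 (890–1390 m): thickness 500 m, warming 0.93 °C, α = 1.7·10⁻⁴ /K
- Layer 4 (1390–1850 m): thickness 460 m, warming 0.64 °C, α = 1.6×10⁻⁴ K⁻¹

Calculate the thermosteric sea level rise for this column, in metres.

290 × 3.2×10⁻⁴ × 0.4 = 0.03712 m
2.1×10⁻⁴ × 1.3 × 600 = 0.16380 m
1.7×10⁻⁴ × 500 × 0.93 = 0.07905 m
Layer 4: 460 × 0.64 × 1.6×10⁻⁴ = 0.047104 m
Δh = 0.03712 + 0.16380 + 0.07905 + 0.047104 = 0.327074 m ≈ 0.327 m

Δh ≈ 0.327 m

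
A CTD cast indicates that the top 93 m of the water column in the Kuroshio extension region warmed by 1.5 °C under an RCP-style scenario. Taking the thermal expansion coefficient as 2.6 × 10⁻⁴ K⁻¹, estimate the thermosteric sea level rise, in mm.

about 36 mm

Δh = αΔT·H = 2.6×10⁻⁴ × 1.5 × 93 = 0.03627 m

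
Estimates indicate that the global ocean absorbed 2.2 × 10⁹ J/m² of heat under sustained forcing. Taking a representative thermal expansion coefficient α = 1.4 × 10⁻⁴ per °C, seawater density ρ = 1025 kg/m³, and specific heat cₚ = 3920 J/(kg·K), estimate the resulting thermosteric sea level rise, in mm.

Δh = αQ/(ρcₚ) = 1.4×10⁻⁴ × 2.2×10⁹ / (1025 × 3920) ≈ 0.076655 m

Δh ≈ 76.7 mm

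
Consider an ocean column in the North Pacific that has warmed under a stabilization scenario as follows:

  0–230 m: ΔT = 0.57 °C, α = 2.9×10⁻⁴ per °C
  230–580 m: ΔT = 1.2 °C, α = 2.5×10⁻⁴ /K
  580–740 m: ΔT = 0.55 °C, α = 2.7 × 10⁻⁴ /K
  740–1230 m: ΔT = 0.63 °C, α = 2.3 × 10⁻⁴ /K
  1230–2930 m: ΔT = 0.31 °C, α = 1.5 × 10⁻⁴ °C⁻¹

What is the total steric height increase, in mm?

317 mm of thermosteric rise

Layer 1: 230 × 0.57 × 2.9×10⁻⁴ = 0.038019 m
350 × 1.2 × 2.5×10⁻⁴ = 0.10500 m
Layer 3: 0.55 × 2.7×10⁻⁴ × 160 = 0.02376 m
740–1230 m: 2.3×10⁻⁴ × 0.63 × 490 = 0.071001 m
Layer 5: 1700 × 1.5×10⁻⁴ × 0.31 = 0.07905 m
Δh = 0.038019 + 0.10500 + 0.02376 + 0.071001 + 0.07905 = 0.31683 m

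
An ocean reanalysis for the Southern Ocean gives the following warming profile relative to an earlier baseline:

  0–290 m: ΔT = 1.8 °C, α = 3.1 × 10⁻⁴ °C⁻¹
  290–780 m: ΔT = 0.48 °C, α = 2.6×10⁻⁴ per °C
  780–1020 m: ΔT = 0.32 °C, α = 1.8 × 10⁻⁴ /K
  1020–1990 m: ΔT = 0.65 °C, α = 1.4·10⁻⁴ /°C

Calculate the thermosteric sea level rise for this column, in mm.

Δh = 330 mm

3.1×10⁻⁴ × 1.8 × 290 = 0.16182 m
290–780 m: 0.48 × 2.6×10⁻⁴ × 490 = 0.061152 m
Layer 3: 240 × 0.32 × 1.8×10⁻⁴ = 0.013824 m
Layer 4: 0.65 × 1.4×10⁻⁴ × 970 = 0.08827 m
Δh = 0.16182 + 0.061152 + 0.013824 + 0.08827 = 0.325066 m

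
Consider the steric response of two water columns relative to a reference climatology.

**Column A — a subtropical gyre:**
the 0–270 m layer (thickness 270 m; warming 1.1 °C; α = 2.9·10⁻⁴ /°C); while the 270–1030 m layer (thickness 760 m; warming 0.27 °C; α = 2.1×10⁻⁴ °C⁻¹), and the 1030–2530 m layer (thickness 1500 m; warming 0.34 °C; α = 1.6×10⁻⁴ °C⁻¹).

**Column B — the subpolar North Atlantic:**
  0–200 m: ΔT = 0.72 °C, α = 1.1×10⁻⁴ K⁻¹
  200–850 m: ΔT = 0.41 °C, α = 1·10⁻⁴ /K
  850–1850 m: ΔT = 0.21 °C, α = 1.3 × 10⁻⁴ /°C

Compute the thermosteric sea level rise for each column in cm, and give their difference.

Δh_A ≈ 21 cm, Δh_B ≈ 7.0 cm; difference ≈ 14 cm

A Layer 1: 1.1 × 2.9×10⁻⁴ × 270 = 0.08613 m
A 760 × 2.1×10⁻⁴ × 0.27 = 0.043092 m
A 1.6×10⁻⁴ × 1500 × 0.34 = 0.08160 m
A total: 0.210822 m
B 0–200 m: 0.72 × 200 × 1.1×10⁻⁴ = 0.01584 m
B 200–850 m: 0.41 × 1×10⁻⁴ × 650 = 0.02665 m
B 1.3×10⁻⁴ × 1000 × 0.21 = 0.02730 m
B total: 0.06979 m
Difference: 0.210822 − 0.06979 = 0.141032 m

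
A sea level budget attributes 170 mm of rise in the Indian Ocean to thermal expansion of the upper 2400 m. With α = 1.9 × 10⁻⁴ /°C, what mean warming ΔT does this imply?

about 0.37 K

ΔT = Δh/(αH) = 0.17 / (1.9×10⁻⁴ × 2400) ≈ 0.3728 K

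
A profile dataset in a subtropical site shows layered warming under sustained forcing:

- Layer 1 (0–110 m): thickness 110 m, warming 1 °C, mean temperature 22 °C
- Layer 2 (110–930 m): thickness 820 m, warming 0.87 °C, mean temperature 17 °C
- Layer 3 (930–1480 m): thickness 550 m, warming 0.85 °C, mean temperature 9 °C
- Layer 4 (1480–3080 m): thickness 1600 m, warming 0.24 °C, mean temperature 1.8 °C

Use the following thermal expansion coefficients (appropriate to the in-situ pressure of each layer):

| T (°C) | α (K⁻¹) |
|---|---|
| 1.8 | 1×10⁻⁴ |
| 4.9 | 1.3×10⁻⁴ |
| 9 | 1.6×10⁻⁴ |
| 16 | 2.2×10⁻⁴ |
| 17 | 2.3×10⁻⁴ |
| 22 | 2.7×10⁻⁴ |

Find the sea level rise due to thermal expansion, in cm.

Layer 1 at 22 °C → α = 2.7×10⁻⁴ K⁻¹
Layer 2 at 17 °C → α = 2.3×10⁻⁴ K⁻¹
Layer 3 at 9 °C → α = 1.6×10⁻⁴ K⁻¹
Layer 4 at 1.8 °C → α = 1×10⁻⁴ K⁻¹
0–110 m: 2.7×10⁻⁴ × 1 × 110 = 0.02970 m
2.3×10⁻⁴ × 0.87 × 820 = 0.164082 m
550 × 1.6×10⁻⁴ × 0.85 = 0.07480 m
Layer 4: 1×10⁻⁴ × 1600 × 0.24 = 0.03840 m
Δh = 0.02970 + 0.164082 + 0.07480 + 0.03840 = 0.306982 m ≈ 30.7 cm

30.7 cm of thermosteric rise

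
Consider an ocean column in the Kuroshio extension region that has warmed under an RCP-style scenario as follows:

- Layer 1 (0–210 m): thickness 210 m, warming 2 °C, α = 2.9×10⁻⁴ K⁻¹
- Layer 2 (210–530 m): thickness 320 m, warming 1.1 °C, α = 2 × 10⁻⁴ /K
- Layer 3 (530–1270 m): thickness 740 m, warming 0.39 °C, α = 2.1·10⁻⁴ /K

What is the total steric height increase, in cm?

25 cm of thermosteric rise

2 × 2.9×10⁻⁴ × 210 = 0.12180 m
Layer 2: 1.1 × 2×10⁻⁴ × 320 = 0.07040 m
Layer 3: 740 × 0.39 × 2.1×10⁻⁴ = 0.060606 m
Δh = 0.12180 + 0.07040 + 0.060606 = 0.252806 m ≈ 25 cm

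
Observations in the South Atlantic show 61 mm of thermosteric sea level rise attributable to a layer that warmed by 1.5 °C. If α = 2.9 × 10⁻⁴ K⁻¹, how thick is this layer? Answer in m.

140 m

H = Δh/(αΔT) = 0.061 / (2.9×10⁻⁴ × 1.5) ≈ 140.2 m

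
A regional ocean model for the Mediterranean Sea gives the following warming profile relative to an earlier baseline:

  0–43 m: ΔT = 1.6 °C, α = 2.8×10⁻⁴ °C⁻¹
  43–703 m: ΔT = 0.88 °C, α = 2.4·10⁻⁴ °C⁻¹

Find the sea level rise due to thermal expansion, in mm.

2.8×10⁻⁴ × 43 × 1.6 = 0.019264 m
43–703 m: 2.4×10⁻⁴ × 660 × 0.88 = 0.139392 m
Δh = 0.019264 + 0.139392 = 0.158656 m

159 mm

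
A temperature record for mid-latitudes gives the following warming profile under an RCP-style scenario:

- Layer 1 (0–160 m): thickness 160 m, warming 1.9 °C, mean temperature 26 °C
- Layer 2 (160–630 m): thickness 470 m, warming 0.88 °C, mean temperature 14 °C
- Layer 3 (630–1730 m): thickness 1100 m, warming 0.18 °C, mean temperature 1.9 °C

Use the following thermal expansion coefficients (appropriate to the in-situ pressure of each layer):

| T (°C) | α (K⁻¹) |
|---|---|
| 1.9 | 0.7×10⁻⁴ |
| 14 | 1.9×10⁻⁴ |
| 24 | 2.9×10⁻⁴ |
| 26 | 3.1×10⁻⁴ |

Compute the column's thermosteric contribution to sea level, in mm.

Δh = 190 mm

Layer 1 at 26 °C → α = 3.1×10⁻⁴ K⁻¹
Layer 2 at 14 °C → α = 1.9×10⁻⁴ K⁻¹
Layer 3 at 1.9 °C → α = 0.7×10⁻⁴ K⁻¹
Layer 1: 1.9 × 3.1×10⁻⁴ × 160 = 0.09424 m
0.88 × 470 × 1.9×10⁻⁴ = 0.078584 m
Layer 3: 0.7×10⁻⁴ × 0.18 × 1100 = 0.01386 m
Δh = 0.09424 + 0.078584 + 0.01386 = 0.186684 m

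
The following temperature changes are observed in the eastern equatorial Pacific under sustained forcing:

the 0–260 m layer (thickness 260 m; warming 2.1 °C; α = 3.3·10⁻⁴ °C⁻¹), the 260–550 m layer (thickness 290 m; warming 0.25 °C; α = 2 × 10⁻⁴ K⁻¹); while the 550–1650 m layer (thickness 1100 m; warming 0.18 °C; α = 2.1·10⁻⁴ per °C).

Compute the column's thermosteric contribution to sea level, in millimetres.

0–260 m: 3.3×10⁻⁴ × 260 × 2.1 = 0.18018 m
Layer 2: 0.25 × 2×10⁻⁴ × 290 = 0.01450 m
550–1650 m: 0.18 × 1100 × 2.1×10⁻⁴ = 0.04158 m
Δh = 0.18018 + 0.01450 + 0.04158 = 0.23626 m ≈ 240 mm

240 mm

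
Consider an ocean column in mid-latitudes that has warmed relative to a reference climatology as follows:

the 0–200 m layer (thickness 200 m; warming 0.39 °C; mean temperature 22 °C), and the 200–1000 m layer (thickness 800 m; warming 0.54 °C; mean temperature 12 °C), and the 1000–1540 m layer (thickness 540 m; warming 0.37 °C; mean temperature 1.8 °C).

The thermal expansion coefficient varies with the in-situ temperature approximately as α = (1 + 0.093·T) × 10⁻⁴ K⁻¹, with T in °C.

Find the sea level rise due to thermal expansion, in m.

Layer 1: α = (1 + 0.093×22)×10⁻⁴ = 3.046×10⁻⁴ K⁻¹
Layer 2: α = (1 + 0.093×12)×10⁻⁴ = 2.116×10⁻⁴ K⁻¹
Layer 3: α = (1 + 0.093×1.8)×10⁻⁴ = 1.1674×10⁻⁴ K⁻¹
0.39 × 200 × 3.046×10⁻⁴ = 0.0237588 m
800 × 2.116×10⁻⁴ × 0.54 = 0.0914112 m
0.37 × 540 × 1.1674×10⁻⁴ = 0.023324652 m
Δh = 0.0237588 + 0.0914112 + 0.023324652 = 0.138494652 m

0.138 m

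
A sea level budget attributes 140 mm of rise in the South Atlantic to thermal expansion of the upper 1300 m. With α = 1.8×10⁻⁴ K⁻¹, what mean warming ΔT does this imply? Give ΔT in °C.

ΔT = Δh/(αH) = 0.14 / (1.8×10⁻⁴ × 1300) ≈ 0.5983 °C

about 0.598 °C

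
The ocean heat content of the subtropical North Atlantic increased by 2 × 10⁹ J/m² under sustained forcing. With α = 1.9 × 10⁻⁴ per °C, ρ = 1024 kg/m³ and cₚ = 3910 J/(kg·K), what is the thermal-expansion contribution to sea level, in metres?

0.0949 m

Δh = αQ/(ρcₚ) = 1.9×10⁻⁴ × 2×10⁹ / (1024 × 3910) ≈ 0.094909 m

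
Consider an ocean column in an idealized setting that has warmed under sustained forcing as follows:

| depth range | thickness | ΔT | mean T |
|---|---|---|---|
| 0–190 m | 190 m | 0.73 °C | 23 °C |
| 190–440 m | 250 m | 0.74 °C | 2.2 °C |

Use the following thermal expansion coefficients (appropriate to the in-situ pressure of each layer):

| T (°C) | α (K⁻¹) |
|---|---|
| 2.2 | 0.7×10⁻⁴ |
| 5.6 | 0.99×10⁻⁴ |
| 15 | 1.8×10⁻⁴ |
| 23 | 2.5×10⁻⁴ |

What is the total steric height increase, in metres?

Δh ≈ 0.048 m

Layer 1 at 23 °C → α = 2.5×10⁻⁴ K⁻¹
Layer 2 at 2.2 °C → α = 0.7×10⁻⁴ K⁻¹
190 × 2.5×10⁻⁴ × 0.73 = 0.034675 m
0.7×10⁻⁴ × 0.74 × 250 = 0.01295 m
Δh = 0.034675 + 0.01295 = 0.047625 m ≈ 0.048 m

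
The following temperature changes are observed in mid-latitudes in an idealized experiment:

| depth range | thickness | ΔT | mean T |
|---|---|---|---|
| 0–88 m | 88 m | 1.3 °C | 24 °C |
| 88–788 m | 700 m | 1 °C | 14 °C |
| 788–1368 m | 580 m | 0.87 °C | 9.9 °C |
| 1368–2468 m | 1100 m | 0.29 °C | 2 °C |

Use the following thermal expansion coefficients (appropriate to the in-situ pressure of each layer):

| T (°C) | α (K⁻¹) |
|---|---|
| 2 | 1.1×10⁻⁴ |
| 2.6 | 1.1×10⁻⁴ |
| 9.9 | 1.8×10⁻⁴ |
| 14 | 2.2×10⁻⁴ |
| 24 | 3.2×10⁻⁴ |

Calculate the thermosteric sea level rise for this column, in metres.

Layer 1 at 24 °C → α = 3.2×10⁻⁴ K⁻¹
Layer 2 at 14 °C → α = 2.2×10⁻⁴ K⁻¹
Layer 3 at 9.9 °C → α = 1.8×10⁻⁴ K⁻¹
Layer 4 at 2 °C → α = 1.1×10⁻⁴ K⁻¹
Layer 1: 3.2×10⁻⁴ × 88 × 1.3 = 0.036608 m
2.2×10⁻⁴ × 700 × 1 = 0.15400 m
788–1368 m: 1.8×10⁻⁴ × 580 × 0.87 = 0.090828 m
1.1×10⁻⁴ × 1100 × 0.29 = 0.03509 m
Δh = 0.036608 + 0.15400 + 0.090828 + 0.03509 = 0.316526 m ≈ 0.32 m

about 0.32 m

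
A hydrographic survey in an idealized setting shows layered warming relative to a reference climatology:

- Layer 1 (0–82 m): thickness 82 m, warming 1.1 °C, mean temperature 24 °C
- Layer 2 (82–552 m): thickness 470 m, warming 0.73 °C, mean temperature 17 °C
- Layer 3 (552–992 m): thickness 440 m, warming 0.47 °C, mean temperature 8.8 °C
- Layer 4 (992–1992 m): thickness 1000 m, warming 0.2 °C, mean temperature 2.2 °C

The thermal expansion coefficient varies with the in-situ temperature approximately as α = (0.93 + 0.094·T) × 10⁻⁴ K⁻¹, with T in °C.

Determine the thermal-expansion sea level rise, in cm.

Layer 1: α = (0.93 + 0.094×24)×10⁻⁴ = 3.186×10⁻⁴ K⁻¹
Layer 2: α = (0.93 + 0.094×17)×10⁻⁴ = 2.528×10⁻⁴ K⁻¹
Layer 3: α = (0.93 + 0.094×8.8)×10⁻⁴ = 1.7572×10⁻⁴ K⁻¹
Layer 4: α = (0.93 + 0.094×2.2)×10⁻⁴ = 1.1368×10⁻⁴ K⁻¹
0–82 m: 1.1 × 3.186×10⁻⁴ × 82 = 0.02873772 m
Layer 2: 0.73 × 470 × 2.528×10⁻⁴ = 0.08673568 m
0.47 × 1.7572×10⁻⁴ × 440 = 0.036338896 m
992–1992 m: 1.1368×10⁻⁴ × 1000 × 0.2 = 0.022736 m
Δh = 0.02873772 + 0.08673568 + 0.036338896 + 0.022736 = 0.174548296 m ≈ 17.5 cm

17.5 cm of thermosteric rise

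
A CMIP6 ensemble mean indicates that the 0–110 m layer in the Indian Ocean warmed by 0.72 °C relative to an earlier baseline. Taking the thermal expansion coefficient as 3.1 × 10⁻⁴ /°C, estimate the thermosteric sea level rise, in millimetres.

Δh = αΔT·H = 3.1×10⁻⁴ × 0.72 × 110 = 0.024552 m

about 24.6 mm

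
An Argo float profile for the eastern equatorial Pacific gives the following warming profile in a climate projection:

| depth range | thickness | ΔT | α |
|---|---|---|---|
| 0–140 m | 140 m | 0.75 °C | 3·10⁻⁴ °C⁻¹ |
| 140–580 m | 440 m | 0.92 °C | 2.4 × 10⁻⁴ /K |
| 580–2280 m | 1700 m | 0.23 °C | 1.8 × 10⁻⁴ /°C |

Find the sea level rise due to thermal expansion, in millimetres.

about 200 mm

Layer 1: 3×10⁻⁴ × 0.75 × 140 = 0.03150 m
Layer 2: 440 × 0.92 × 2.4×10⁻⁴ = 0.097152 m
1700 × 1.8×10⁻⁴ × 0.23 = 0.07038 m
Δh = 0.03150 + 0.097152 + 0.07038 = 0.199032 m ≈ 200 mm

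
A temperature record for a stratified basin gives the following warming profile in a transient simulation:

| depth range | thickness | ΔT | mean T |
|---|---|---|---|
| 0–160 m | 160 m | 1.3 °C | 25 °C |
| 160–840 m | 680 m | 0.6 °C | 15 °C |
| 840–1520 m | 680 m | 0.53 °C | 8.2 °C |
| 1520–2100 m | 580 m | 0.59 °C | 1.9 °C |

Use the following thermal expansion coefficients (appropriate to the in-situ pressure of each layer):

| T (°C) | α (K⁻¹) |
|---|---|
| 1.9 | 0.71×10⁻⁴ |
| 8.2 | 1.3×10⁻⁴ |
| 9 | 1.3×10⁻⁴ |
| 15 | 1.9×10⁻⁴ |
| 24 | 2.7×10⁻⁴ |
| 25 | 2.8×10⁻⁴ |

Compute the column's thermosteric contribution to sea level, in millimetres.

about 207 mm

Layer 1 at 25 °C → α = 2.8×10⁻⁴ K⁻¹
Layer 2 at 15 °C → α = 1.9×10⁻⁴ K⁻¹
Layer 3 at 8.2 °C → α = 1.3×10⁻⁴ K⁻¹
Layer 4 at 1.9 °C → α = 0.71×10⁻⁴ K⁻¹
0–160 m: 160 × 2.8×10⁻⁴ × 1.3 = 0.05824 m
160–840 m: 0.6 × 1.9×10⁻⁴ × 680 = 0.07752 m
680 × 1.3×10⁻⁴ × 0.53 = 0.046852 m
Layer 4: 0.59 × 0.71×10⁻⁴ × 580 = 0.0242962 m
Δh = 0.05824 + 0.07752 + 0.046852 + 0.0242962 = 0.2069082 m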